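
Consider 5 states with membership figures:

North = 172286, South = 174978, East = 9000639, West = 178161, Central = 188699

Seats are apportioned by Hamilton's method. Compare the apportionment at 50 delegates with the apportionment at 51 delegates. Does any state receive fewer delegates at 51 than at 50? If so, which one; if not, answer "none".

At 50 seats: North 1, South 1, East 46, West 1, Central 1.
At 51 seats: North 1, South 1, East 47, West 1, Central 1.
No state's allocation decreased.

none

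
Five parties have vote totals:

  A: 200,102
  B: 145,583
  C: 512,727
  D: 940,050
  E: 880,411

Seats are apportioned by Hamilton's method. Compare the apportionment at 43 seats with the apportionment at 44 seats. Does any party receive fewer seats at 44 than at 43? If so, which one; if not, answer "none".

At 43 seats: A 3, B 3, C 8, D 15, E 14.
At 44 seats: A 3, B 2, C 8, D 16, E 15.
B drops from 3 to 2.

B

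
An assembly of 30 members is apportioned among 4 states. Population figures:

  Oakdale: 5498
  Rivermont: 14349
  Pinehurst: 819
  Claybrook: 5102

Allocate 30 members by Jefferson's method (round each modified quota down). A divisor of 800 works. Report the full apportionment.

Oakdale=6; Rivermont=17; Pinehurst=1; Claybrook=6

With modified divisor 800: modified quotas Oakdale 6.872, Rivermont 17.936, Pinehurst 1.024, Claybrook 6.378.
Rounding down: Oakdale 6, Rivermont 17, Pinehurst 1, Claybrook 6 (total 30).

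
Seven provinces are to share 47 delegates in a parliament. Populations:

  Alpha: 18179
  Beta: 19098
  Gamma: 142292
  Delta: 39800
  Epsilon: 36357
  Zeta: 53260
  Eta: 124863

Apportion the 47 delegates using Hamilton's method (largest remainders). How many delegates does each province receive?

Alpha 2; Beta 2; Gamma 15; Delta 4; Epsilon 4; Zeta 6; Eta 14

Total 433849; standard divisor 433849/47 ≈ 9230.83.
Standard quotas: Alpha 1.9694, Beta 2.0689, Gamma 15.4149, Delta 4.3116, Epsilon 3.9386, Zeta 5.7698, Eta 13.5267.
Lower quotas: Alpha 1, Beta 2, Gamma 15, Delta 4, Epsilon 3, Zeta 5, Eta 13 (sum 43, leaving 4 seats).
Remainders in descending order: Alpha 0.9694, Epsilon 0.9386, Zeta 0.7698, Eta 0.5267, Gamma 0.4149, Delta 0.3116, Beta 0.0689.
Largest remainders: Alpha, Epsilon, Zeta, Eta receive the extra seats.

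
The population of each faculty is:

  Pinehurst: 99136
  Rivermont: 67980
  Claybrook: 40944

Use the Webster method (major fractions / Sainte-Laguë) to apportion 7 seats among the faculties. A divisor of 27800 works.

With modified divisor 27800: modified quotas Pinehurst 3.566, Rivermont 2.445, Claybrook 1.473.
Rounding to the nearest integer: Pinehurst 4, Rivermont 2, Claybrook 1 (total 7).

Pinehurst 4, Rivermont 2, Claybrook 1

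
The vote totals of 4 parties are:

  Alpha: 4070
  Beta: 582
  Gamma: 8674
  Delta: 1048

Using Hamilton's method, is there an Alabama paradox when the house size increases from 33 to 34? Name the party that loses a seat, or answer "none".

Delta

At 33 seats: Alpha 9, Beta 1, Gamma 20, Delta 3.
At 34 seats: Alpha 10, Beta 1, Gamma 21, Delta 2.
Delta drops from 3 to 2.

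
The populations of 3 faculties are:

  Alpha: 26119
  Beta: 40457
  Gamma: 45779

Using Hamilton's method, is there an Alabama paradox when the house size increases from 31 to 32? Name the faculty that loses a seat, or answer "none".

At 31 seats: Alpha 7, Beta 11, Gamma 13.
At 32 seats: Alpha 7, Beta 12, Gamma 13.
No faculty's allocation decreased.

none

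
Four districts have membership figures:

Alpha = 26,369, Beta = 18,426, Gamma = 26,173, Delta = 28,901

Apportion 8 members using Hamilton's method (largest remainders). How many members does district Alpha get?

2

Standard divisor: 99869 ÷ 8 ≈ 12483.625.
Standard quotas: Alpha 2.1123, Beta 1.4760, Gamma 2.0966, Delta 2.3151.
Lower quotas: Alpha 2, Beta 1, Gamma 2, Delta 2 (sum 7, leaving 1 seat).
Remainders in descending order: Beta 0.4760, Delta 0.3151, Alpha 0.1123, Gamma 0.0966.
The surplus seat goes to Beta.
Alpha receives 2.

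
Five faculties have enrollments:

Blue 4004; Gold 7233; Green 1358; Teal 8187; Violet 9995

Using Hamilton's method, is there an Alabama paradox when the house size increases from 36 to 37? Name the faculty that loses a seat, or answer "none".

Green

At 36 seats: Blue 5, Gold 8, Green 2, Teal 9, Violet 12.
At 37 seats: Blue 5, Gold 9, Green 1, Teal 10, Violet 12.
Green drops from 2 to 1.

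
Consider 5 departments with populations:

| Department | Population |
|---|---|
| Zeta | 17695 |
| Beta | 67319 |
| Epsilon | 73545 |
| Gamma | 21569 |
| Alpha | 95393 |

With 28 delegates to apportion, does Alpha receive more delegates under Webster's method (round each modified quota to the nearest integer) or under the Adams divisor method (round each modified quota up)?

Webster: Zeta 2, Beta 7, Epsilon 7, Gamma 2, Alpha 10.
Adams: Zeta 2, Beta 7, Epsilon 7, Gamma 3, Alpha 9.
Alpha gets 10 under Webster and 9 under Adams.

Webster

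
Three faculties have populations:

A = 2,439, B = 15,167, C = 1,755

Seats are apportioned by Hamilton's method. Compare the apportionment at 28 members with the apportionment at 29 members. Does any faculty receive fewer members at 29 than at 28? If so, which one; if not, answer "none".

At 28 seats: A 3, B 22, C 3.
At 29 seats: A 4, B 23, C 2.
C drops from 3 to 2.

C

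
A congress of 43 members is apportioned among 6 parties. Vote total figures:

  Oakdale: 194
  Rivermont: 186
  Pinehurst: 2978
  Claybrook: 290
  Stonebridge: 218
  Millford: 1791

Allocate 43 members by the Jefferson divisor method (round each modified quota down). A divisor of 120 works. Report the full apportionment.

Oakdale: 1, Rivermont: 1, Pinehurst: 24, Claybrook: 2, Stonebridge: 1, Millford: 14

With modified divisor 120: modified quotas Oakdale 1.617, Rivermont 1.550, Pinehurst 24.817, Claybrook 2.417, Stonebridge 1.817, Millford 14.925.
Rounding down: Oakdale 1, Rivermont 1, Pinehurst 24, Claybrook 2, Stonebridge 1, Millford 14 (total 43).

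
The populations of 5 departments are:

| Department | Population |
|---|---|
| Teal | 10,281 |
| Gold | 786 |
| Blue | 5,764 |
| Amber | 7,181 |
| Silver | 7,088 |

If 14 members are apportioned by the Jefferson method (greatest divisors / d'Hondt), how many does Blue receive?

Standard divisor 31100/14 ≈ 2221.429; standard quotas: Teal 4.628, Gold 0.354, Blue 2.595, Amber 3.233, Silver 3.191.
Rounding down gives 4, 0, 2, 3, 3 = 12 seats, so the divisor must be adjusted.
With modified divisor 1900: modified quotas Teal 5.411, Gold 0.414, Blue 3.034, Amber 3.779, Silver 3.731.
Rounding down: Teal 5, Gold 0, Blue 3, Amber 3, Silver 3 (total 14).
Blue receives 3.

3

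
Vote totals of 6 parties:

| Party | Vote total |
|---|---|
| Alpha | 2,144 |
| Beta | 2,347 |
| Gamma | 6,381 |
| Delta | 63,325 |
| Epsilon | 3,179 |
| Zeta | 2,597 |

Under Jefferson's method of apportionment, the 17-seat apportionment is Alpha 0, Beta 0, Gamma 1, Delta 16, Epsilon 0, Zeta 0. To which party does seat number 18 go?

Delta

Priority for the next seat is population ÷ (current seats + 1).
Priorities: Alpha 2144.000, Beta 2347.000, Gamma 3190.500, Delta 3725.000, Epsilon 3179.000, Zeta 2597.000.
Highest priority: Delta.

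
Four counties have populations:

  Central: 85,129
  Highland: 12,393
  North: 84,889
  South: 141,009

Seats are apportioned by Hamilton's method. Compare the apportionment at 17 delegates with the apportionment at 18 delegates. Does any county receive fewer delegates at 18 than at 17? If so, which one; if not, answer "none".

At 17 seats: Central 5, Highland 1, North 4, South 7.
At 18 seats: Central 5, Highland 0, North 5, South 8.
Highland drops from 1 to 0.

Highland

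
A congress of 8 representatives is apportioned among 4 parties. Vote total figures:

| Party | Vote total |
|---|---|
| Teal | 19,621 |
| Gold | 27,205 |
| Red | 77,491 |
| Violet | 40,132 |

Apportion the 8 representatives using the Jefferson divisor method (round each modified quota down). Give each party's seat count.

Standard divisor 164449/8 ≈ 20556.125; standard quotas: Teal 0.955, Gold 1.323, Red 3.770, Violet 1.952.
Rounding down gives 0, 1, 3, 1 = 5 seats, so the divisor must be adjusted.
With modified divisor 17400: modified quotas Teal 1.128, Gold 1.564, Red 4.454, Violet 2.306.
Rounding down: Teal 1, Gold 1, Red 4, Violet 2 (total 8).

Teal=1, Gold=1, Red=4, Violet=2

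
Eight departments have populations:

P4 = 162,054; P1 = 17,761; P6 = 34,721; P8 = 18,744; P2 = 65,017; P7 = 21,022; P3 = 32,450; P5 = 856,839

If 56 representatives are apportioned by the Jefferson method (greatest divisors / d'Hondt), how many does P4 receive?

8

Standard divisor 1208608/56 ≈ 21582.286; standard quotas: P4 7.509, P1 0.823, P6 1.609, P8 0.868, P2 3.013, P7 0.974, P3 1.504, P5 39.701.
Rounding down gives 7, 0, 1, 0, 3, 0, 1, 39 = 51 seats, so the divisor must be adjusted.
With modified divisor 20100: modified quotas P4 8.062, P1 0.884, P6 1.727, P8 0.933, P2 3.235, P7 1.046, P3 1.614, P5 42.629.
Rounding down: P4 8, P1 0, P6 1, P8 0, P2 3, P7 1, P3 1, P5 42 (total 56).
P4 receives 8.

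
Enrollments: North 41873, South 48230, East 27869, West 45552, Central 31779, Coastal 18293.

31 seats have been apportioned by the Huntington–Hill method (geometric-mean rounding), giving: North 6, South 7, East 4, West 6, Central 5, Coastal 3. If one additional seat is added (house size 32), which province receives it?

West

Priority for the next seat is population ÷ (√(s·(s+1))).
Priorities: North 6461.144, South 6445.005, East 6231.698, West 7028.826, Central 5802.025, Coastal 5280.734.
Highest priority: West.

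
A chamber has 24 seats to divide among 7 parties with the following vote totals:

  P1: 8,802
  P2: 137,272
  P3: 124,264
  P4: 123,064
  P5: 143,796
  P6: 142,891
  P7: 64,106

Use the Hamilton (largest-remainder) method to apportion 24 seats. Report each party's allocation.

The standard divisor is 744195/24 ≈ 31008.125.
Standard quotas: P1 0.2839, P2 4.4270, P3 4.0075, P4 3.9688, P5 4.6374, P6 4.6082, P7 2.0674.
Lower quotas: P1 0, P2 4, P3 4, P4 3, P5 4, P6 4, P7 2 (sum 21, leaving 3 seats).
Remainders in descending order: P4 0.9688, P5 0.6374, P6 0.6082, P2 0.4270, P1 0.2839, P7 0.0674, P3 0.0075.
The surplus seats go to P4, P5, P6.

P1=0, P2=4, P3=4, P4=4, P5=5, P6=5, P7=2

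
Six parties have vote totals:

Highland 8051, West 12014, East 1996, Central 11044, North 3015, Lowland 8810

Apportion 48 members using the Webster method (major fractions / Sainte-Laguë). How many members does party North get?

Standard divisor 44930/48 ≈ 936.042; standard quotas: Highland 8.601, West 12.835, East 2.132, Central 11.799, North 3.221, Lowland 9.412.
Rounding to the nearest integer gives Highland 9, West 13, East 2, Central 12, North 3, Lowland 9 — total 48, matching the house size, so no adjustment is needed.
North receives 3.

3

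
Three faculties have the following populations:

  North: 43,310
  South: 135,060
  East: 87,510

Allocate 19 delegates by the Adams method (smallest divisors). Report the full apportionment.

North 3, South 10, East 6

Standard divisor 265880/19 ≈ 13993.684; standard quotas: North 3.095, South 9.651, East 6.254.
Rounding up gives 4, 10, 7 = 21 seats, so the divisor must be adjusted.
With modified divisor 14800: modified quotas North 2.926, South 9.126, East 5.913.
Rounding up: North 3, South 10, East 6 (total 19).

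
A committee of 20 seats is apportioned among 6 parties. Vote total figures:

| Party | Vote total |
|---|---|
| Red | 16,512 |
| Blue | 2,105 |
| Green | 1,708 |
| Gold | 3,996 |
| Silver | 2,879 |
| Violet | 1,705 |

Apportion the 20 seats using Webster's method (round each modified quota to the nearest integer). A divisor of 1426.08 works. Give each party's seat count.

Red: 12; Blue: 1; Green: 1; Gold: 3; Silver: 2; Violet: 1

With modified divisor 1426.08: modified quotas Red 11.579, Blue 1.476, Green 1.198, Gold 2.802, Silver 2.019, Violet 1.196.
Rounding to the nearest integer: Red 12, Blue 1, Green 1, Gold 3, Silver 2, Violet 1 (total 20).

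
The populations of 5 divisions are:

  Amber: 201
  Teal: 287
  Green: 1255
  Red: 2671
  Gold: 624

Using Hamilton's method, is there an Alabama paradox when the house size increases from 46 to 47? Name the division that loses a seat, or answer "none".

Teal

At 46 seats: Amber 2, Teal 3, Green 11, Red 24, Gold 6.
At 47 seats: Amber 2, Teal 2, Green 12, Red 25, Gold 6.
Teal drops from 3 to 2.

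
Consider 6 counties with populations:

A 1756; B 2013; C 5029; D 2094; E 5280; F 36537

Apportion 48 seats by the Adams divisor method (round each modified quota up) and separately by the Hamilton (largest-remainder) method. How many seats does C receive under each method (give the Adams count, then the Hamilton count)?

5 and 4

Adams: A 2, B 2, C 5, D 2, E 5, F 32.
Hamilton: A 2, B 2, C 4, D 2, E 5, F 33.
C gets 5 under Adams and 4 under Hamilton.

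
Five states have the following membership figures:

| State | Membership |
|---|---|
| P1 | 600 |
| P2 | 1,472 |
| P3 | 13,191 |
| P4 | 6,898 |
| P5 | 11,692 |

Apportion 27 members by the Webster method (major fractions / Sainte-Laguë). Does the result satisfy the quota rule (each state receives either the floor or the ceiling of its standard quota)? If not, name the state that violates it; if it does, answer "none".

Standard quotas: P1 0.479, P2 1.174, P3 10.521, P4 5.502, P5 9.325.
Webster allocation: P1 0, P2 1, P3 11, P4 6, P5 9.
Every allocation lies between the lower and upper quota.

none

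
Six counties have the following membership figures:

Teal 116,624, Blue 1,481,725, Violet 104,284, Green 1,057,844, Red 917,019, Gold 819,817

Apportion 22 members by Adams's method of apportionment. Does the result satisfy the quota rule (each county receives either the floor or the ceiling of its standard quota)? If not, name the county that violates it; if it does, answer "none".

none

Standard quotas: Teal 0.571, Blue 7.248, Violet 0.510, Green 5.175, Red 4.486, Gold 4.010.
Adams allocation: Teal 1, Blue 7, Violet 1, Green 5, Red 4, Gold 4.
Every allocation lies between the lower and upper quota.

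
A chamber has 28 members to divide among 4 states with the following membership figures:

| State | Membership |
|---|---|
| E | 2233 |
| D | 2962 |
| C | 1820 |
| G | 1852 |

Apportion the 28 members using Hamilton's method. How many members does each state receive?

The standard divisor is 8867/28 ≈ 316.679.
Standard quotas: E 7.051, D 9.353, C 5.747, G 5.848.
Lower quotas: E 7, D 9, C 5, G 5 (sum 26, leaving 2 seats).
Remainders in descending order: G 0.848, C 0.747, D 0.353, E 0.051.
Largest remainders: G, C receive the extra seats.

E: 7, D: 9, C: 6, G: 6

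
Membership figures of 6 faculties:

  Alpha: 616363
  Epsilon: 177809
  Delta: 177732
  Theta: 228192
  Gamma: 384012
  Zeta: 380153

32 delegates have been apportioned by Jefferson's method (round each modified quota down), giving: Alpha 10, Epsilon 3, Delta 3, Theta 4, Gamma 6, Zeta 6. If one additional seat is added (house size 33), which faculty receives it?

Alpha

Priority for the next seat is population ÷ (current seats + 1).
Priorities: Alpha 56033.000, Epsilon 44452.250, Delta 44433.000, Theta 45638.400, Gamma 54858.857, Zeta 54307.571.
Highest priority: Alpha.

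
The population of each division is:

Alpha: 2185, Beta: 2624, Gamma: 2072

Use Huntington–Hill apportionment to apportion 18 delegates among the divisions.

With divisor 389: modified quotas Alpha 5.617, Beta 6.746, Gamma 5.326.
Geometric-mean thresholds: Alpha √(5·6)=5.477, Beta √(6·7)=6.481, Gamma √(5·6)=5.477.
Each quota rounded against its threshold gives Alpha 6, Beta 7, Gamma 5 (total 18).

Alpha 6, Beta 7, Gamma 5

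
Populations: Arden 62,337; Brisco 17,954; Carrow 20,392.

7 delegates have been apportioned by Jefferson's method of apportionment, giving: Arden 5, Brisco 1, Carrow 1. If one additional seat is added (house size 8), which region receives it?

Arden

Priority for the next seat is population ÷ (current seats + 1).
Priorities: Arden 10389.500, Brisco 8977.000, Carrow 10196.000.
Highest priority: Arden.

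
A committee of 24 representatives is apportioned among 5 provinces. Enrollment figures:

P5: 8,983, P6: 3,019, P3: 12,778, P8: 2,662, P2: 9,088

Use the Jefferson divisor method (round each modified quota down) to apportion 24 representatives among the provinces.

P5: 6; P6: 2; P3: 9; P8: 1; P2: 6

Standard divisor 36530/24 ≈ 1522.083; standard quotas: P5 5.902, P6 1.983, P3 8.395, P8 1.749, P2 5.971.
Rounding down gives 5, 1, 8, 1, 5 = 20 seats, so the divisor must be adjusted.
With modified divisor 1400: modified quotas P5 6.416, P6 2.156, P3 9.127, P8 1.901, P2 6.491.
Rounding down: P5 6, P6 2, P3 9, P8 1, P2 6 (total 24).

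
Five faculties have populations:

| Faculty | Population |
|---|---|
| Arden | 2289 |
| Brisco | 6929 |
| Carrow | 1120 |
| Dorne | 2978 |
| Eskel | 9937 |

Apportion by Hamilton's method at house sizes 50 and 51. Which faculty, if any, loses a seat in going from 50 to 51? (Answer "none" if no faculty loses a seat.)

At 50 seats: Arden 5, Brisco 15, Carrow 3, Dorne 6, Eskel 21.
At 51 seats: Arden 5, Brisco 15, Carrow 2, Dorne 7, Eskel 22.
Carrow drops from 3 to 2.

Carrow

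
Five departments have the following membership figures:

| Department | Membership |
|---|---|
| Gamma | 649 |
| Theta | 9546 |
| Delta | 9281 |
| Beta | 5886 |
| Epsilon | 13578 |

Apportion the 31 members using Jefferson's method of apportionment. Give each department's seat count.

Standard divisor 38940/31 ≈ 1256.129; standard quotas: Gamma 0.517, Theta 7.600, Delta 7.389, Beta 4.686, Epsilon 10.809.
Rounding down gives 0, 7, 7, 4, 10 = 28 seats, so the divisor must be adjusted.
With modified divisor 1170: modified quotas Gamma 0.555, Theta 8.159, Delta 7.932, Beta 5.031, Epsilon 11.605.
Rounding down: Gamma 0, Theta 8, Delta 7, Beta 5, Epsilon 11 (total 31).

Gamma 0, Theta 8, Delta 7, Beta 5, Epsilon 11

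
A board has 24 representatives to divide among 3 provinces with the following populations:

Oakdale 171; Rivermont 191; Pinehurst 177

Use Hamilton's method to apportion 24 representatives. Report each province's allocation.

Oakdale 8, Rivermont 8, Pinehurst 8

Standard divisor: 539 ÷ 24 ≈ 22.458.
Standard quotas: Oakdale 7.614, Rivermont 8.505, Pinehurst 7.881.
Lower quotas: Oakdale 7, Rivermont 8, Pinehurst 7 (sum 22, leaving 2 seats).
Remainders in descending order: Pinehurst 0.881, Oakdale 0.614, Rivermont 0.505.
Largest remainders: Pinehurst, Oakdale receive the extra seats.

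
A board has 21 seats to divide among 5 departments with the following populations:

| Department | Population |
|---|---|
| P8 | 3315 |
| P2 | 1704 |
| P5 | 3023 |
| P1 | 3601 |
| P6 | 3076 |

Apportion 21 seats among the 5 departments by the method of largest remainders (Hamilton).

P8: 5, P2: 3, P5: 4, P1: 5, P6: 4

Standard divisor: 14719 ÷ 21 ≈ 700.905.
Standard quotas: P8 4.730, P2 2.431, P5 4.313, P1 5.138, P6 4.389.
Lower quotas: P8 4, P2 2, P5 4, P1 5, P6 4 (sum 19, leaving 2 seats).
Remainders in descending order: P8 0.730, P2 0.431, P6 0.389, P5 0.313, P1 0.138.
Largest remainders: P8, P2 receive the extra seats.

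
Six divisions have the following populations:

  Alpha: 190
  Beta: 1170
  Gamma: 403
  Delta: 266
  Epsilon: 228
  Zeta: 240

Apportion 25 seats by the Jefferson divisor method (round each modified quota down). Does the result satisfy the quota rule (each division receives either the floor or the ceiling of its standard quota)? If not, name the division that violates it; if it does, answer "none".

Beta

Standard quotas: Alpha 1.902, Beta 11.714, Gamma 4.035, Delta 2.663, Epsilon 2.283, Zeta 2.403.
Jefferson allocation: Alpha 2, Beta 13, Gamma 4, Delta 2, Epsilon 2, Zeta 2.
Beta has quota 11.714 (lower 11, upper 12) but receives 13 — outside the quota interval.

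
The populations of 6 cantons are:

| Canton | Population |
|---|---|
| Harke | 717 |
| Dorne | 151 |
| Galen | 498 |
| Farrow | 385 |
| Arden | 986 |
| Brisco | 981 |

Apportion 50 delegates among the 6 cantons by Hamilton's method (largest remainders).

Harke 10; Dorne 2; Galen 7; Farrow 5; Arden 13; Brisco 13

Standard divisor: 3718 ÷ 50 ≈ 74.36.
Standard quotas: Harke 9.642, Dorne 2.031, Galen 6.697, Farrow 5.178, Arden 13.260, Brisco 13.193.
Lower quotas: Harke 9, Dorne 2, Galen 6, Farrow 5, Arden 13, Brisco 13 (sum 48, leaving 2 seats).
Remainders in descending order: Galen 0.697, Harke 0.642, Arden 0.260, Brisco 0.193, Farrow 0.178, Dorne 0.031.
The surplus seats go to Galen, Harke.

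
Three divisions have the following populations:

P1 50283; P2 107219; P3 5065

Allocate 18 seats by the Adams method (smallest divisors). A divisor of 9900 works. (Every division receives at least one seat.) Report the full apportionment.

With modified divisor 9900: modified quotas P1 5.079, P2 10.830, P3 0.512.
Rounding up: P1 6, P2 11, P3 1 (total 18).

P1 6, P2 11, P3 1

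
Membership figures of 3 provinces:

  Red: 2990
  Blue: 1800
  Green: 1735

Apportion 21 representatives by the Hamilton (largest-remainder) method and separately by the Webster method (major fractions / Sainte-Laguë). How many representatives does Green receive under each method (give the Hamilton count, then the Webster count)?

5 and 6

Hamilton: Red 10, Blue 6, Green 5.
Webster: Red 9, Blue 6, Green 6.
Green gets 5 under Hamilton and 6 under Webster.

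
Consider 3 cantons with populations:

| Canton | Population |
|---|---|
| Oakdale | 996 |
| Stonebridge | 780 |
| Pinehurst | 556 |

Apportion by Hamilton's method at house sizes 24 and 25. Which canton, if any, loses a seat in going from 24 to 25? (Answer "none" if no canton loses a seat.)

At 24 seats: Oakdale 10, Stonebridge 8, Pinehurst 6.
At 25 seats: Oakdale 11, Stonebridge 8, Pinehurst 6.
No canton's allocation decreased.

none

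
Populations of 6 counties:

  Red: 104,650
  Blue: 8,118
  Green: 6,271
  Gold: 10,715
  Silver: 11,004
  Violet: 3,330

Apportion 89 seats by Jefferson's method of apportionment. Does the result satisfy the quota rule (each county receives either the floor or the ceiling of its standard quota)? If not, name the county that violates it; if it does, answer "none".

Standard quotas: Red 64.640, Blue 5.014, Green 3.873, Gold 6.618, Silver 6.797, Violet 2.057.
Jefferson allocation: Red 66, Blue 5, Green 3, Gold 6, Silver 7, Violet 2.
Red has quota 64.640 (lower 64, upper 65) but receives 66 — outside the quota interval.

Red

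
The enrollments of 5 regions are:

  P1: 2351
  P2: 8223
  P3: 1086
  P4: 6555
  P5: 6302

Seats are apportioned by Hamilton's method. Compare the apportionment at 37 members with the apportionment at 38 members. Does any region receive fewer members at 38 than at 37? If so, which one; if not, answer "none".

At 37 seats: P1 4, P2 12, P3 2, P4 10, P5 9.
At 38 seats: P1 3, P2 13, P3 2, P4 10, P5 10.
P1 drops from 4 to 3.

P1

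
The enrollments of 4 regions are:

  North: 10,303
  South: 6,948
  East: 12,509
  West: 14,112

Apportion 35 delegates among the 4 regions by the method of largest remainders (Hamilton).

The standard divisor is 43872/35 ≈ 1253.486.
Standard quotas: North 8.2195, South 5.5429, East 9.9794, West 11.2582.
Lower quotas: North 8, South 5, East 9, West 11 (sum 33, leaving 2 seats).
Remainders in descending order: East 0.9794, South 0.5429, West 0.2582, North 0.2195.
The surplus seats go to East, South.

North 8; South 6; East 10; West 11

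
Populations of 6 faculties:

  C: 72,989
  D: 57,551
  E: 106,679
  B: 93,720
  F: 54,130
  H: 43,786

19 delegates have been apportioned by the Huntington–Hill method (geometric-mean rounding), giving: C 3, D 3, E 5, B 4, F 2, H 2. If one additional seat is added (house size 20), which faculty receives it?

F

Priority for the next seat is population ÷ (√(s·(s+1))).
Priorities: C 21070.109, D 16613.543, E 19476.832, B 20956.429, F 22098.480, H 17875.560.
Highest priority: F.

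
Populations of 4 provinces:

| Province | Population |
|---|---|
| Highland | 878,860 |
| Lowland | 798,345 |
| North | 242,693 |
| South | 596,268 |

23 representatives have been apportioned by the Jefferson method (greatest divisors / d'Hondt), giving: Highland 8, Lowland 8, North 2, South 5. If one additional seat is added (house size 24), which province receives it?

South

Priority for the next seat is population ÷ (current seats + 1).
Priorities: Highland 97651.111, Lowland 88705.000, North 80897.667, South 99378.000.
Highest priority: South.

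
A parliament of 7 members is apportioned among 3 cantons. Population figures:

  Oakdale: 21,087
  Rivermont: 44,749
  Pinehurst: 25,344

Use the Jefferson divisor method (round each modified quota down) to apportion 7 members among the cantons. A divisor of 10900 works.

With modified divisor 10900: modified quotas Oakdale 1.935, Rivermont 4.105, Pinehurst 2.325.
Rounding down: Oakdale 1, Rivermont 4, Pinehurst 2 (total 7).

Oakdale 1, Rivermont 4, Pinehurst 2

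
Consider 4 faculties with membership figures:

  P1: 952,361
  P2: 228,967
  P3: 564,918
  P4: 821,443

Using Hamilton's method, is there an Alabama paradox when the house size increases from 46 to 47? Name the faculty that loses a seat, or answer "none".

At 46 seats: P1 17, P2 4, P3 10, P4 15.
At 47 seats: P1 18, P2 4, P3 10, P4 15.
No faculty's allocation decreased.

none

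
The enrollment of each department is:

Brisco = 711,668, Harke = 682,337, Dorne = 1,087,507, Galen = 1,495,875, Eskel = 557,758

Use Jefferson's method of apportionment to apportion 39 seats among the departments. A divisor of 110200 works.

With modified divisor 110200: modified quotas Brisco 6.458, Harke 6.192, Dorne 9.868, Galen 13.574, Eskel 5.061.
Rounding down: Brisco 6, Harke 6, Dorne 9, Galen 13, Eskel 5 (total 39).

Brisco 6, Harke 6, Dorne 9, Galen 13, Eskel 5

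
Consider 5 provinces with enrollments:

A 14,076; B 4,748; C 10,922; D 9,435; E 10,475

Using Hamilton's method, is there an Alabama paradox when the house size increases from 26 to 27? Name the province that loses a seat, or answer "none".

B

At 26 seats: A 7, B 3, C 6, D 5, E 5.
At 27 seats: A 8, B 2, C 6, D 5, E 6.
B drops from 3 to 2.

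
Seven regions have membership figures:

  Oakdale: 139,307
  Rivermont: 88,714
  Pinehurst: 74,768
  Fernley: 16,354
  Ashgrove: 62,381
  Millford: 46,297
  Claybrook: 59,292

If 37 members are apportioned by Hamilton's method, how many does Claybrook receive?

4

The standard divisor is 487113/37 ≈ 13165.216.
Standard quotas: Oakdale 10.5814, Rivermont 6.7385, Pinehurst 5.6792, Fernley 1.2422, Ashgrove 4.7383, Millford 3.5166, Claybrook 4.5037.
Lower quotas: Oakdale 10, Rivermont 6, Pinehurst 5, Fernley 1, Ashgrove 4, Millford 3, Claybrook 4 (sum 33, leaving 4 seats).
Remainders in descending order: Rivermont 0.7385, Ashgrove 0.7383, Pinehurst 0.6792, Oakdale 0.5814, Millford 0.5166, Claybrook 0.5037, Fernley 0.2422.
Largest remainders: Rivermont, Ashgrove, Pinehurst, Oakdale receive the extra seats.
Claybrook receives 4.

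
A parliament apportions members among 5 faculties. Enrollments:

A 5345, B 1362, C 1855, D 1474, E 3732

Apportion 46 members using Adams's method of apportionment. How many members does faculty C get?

6

Standard divisor 13768/46 ≈ 299.304; standard quotas: A 17.858, B 4.551, C 6.198, D 4.925, E 12.469.
Rounding up gives 18, 5, 7, 5, 13 = 48 seats, so the divisor must be adjusted.
With modified divisor 313: modified quotas A 17.077, B 4.351, C 5.927, D 4.709, E 11.923.
Rounding up: A 18, B 5, C 6, D 5, E 12 (total 46).
C receives 6.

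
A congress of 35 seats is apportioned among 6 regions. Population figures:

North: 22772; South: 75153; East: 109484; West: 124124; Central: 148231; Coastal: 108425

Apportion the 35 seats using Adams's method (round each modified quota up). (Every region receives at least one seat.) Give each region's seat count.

Standard divisor 588189/35 ≈ 16805.4; standard quotas: North 1.355, South 4.472, East 6.515, West 7.386, Central 8.820, Coastal 6.452.
Rounding up gives 2, 5, 7, 8, 9, 7 = 38 seats, so the divisor must be adjusted.
With modified divisor 18400: modified quotas North 1.238, South 4.084, East 5.950, West 6.746, Central 8.056, Coastal 5.893.
Rounding up: North 2, South 5, East 6, West 7, Central 9, Coastal 6 (total 35).

North 2, South 5, East 6, West 7, Central 9, Coastal 6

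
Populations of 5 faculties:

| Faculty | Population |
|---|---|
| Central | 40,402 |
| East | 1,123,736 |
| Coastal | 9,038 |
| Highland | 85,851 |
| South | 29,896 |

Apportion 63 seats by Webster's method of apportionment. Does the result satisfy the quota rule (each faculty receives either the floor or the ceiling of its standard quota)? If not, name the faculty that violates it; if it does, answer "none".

Standard quotas: Central 1.975, East 54.926, Coastal 0.442, Highland 4.196, South 1.461.
Webster allocation: Central 2, East 56, Coastal 0, Highland 4, South 1.
East has quota 54.926 (lower 54, upper 55) but receives 56 — outside the quota interval.

East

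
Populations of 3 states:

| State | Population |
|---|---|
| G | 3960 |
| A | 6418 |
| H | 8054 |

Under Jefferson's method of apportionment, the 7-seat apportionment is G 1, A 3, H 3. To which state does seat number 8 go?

H

Priority for the next seat is population ÷ (current seats + 1).
Priorities: G 1980.000, A 1604.500, H 2013.500.
Highest priority: H.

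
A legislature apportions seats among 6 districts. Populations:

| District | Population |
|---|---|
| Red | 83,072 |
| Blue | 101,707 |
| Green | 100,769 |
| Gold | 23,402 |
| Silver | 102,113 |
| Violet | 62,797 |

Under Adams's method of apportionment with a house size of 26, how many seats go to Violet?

4

Standard divisor 473860/26 ≈ 18225.385; standard quotas: Red 4.558, Blue 5.581, Green 5.529, Gold 1.284, Silver 5.603, Violet 3.446.
Rounding up gives 5, 6, 6, 2, 6, 4 = 29 seats, so the divisor must be adjusted.
With modified divisor 20600: modified quotas Red 4.033, Blue 4.937, Green 4.892, Gold 1.136, Silver 4.957, Violet 3.048.
Rounding up: Red 5, Blue 5, Green 5, Gold 2, Silver 5, Violet 4 (total 26).
Violet receives 4.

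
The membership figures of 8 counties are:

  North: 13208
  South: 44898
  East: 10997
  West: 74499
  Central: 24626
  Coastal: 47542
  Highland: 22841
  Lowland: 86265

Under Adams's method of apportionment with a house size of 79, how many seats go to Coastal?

Standard divisor 324876/79 ≈ 4112.354; standard quotas: North 3.212, South 10.918, East 2.674, West 18.116, Central 5.988, Coastal 11.561, Highland 5.554, Lowland 20.977.
Rounding up gives 4, 11, 3, 19, 6, 12, 6, 21 = 82 seats, so the divisor must be adjusted.
With modified divisor 4350: modified quotas North 3.036, South 10.321, East 2.528, West 17.126, Central 5.661, Coastal 10.929, Highland 5.251, Lowland 19.831.
Rounding up: North 4, South 11, East 3, West 18, Central 6, Coastal 11, Highland 6, Lowland 20 (total 79).
Coastal receives 11.

11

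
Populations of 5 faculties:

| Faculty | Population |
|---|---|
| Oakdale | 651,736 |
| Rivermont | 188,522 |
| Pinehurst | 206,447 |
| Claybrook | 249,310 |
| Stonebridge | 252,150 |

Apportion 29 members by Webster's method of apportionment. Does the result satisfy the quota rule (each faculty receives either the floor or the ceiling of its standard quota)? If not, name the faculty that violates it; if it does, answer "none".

none

Standard quotas: Oakdale 12.208, Rivermont 3.531, Pinehurst 3.867, Claybrook 4.670, Stonebridge 4.723.
Webster allocation: Oakdale 12, Rivermont 3, Pinehurst 4, Claybrook 5, Stonebridge 5.
Every allocation lies between the lower and upper quota.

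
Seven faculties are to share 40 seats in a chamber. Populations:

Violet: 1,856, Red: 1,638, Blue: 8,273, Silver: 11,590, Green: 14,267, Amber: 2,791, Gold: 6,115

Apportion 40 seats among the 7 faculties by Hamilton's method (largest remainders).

Standard divisor: 46530 ÷ 40 ≈ 1163.25.
Standard quotas: Violet 1.5955, Red 1.4081, Blue 7.1120, Silver 9.9635, Green 12.2648, Amber 2.3993, Gold 5.2568.
Lower quotas: Violet 1, Red 1, Blue 7, Silver 9, Green 12, Amber 2, Gold 5 (sum 37, leaving 3 seats).
Remainders in descending order: Silver 0.9635, Violet 0.5955, Red 0.4081, Amber 0.3993, Green 0.2648, Gold 0.2568, Blue 0.1120.
Largest remainders: Silver, Violet, Red receive the extra seats.

Violet 2; Red 2; Blue 7; Silver 10; Green 12; Amber 2; Gold 5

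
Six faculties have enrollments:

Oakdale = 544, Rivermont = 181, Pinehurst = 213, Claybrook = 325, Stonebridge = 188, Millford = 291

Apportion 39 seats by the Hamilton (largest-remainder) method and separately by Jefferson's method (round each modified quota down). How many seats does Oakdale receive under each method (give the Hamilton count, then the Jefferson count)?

12 and 13

Hamilton: Oakdale 12, Rivermont 4, Pinehurst 5, Claybrook 7, Stonebridge 4, Millford 7.
Jefferson: Oakdale 13, Rivermont 4, Pinehurst 5, Claybrook 7, Stonebridge 4, Millford 6.
Oakdale gets 12 under Hamilton and 13 under Jefferson.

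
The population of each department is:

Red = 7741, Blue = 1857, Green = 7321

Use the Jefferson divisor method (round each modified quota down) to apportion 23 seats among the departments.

Standard divisor 16919/23 ≈ 735.609; standard quotas: Red 10.523, Blue 2.524, Green 9.952.
Rounding down gives 10, 2, 9 = 21 seats, so the divisor must be adjusted.
With modified divisor 700: modified quotas Red 11.059, Blue 2.653, Green 10.459.
Rounding down: Red 11, Blue 2, Green 10 (total 23).

Red=11, Blue=2, Green=10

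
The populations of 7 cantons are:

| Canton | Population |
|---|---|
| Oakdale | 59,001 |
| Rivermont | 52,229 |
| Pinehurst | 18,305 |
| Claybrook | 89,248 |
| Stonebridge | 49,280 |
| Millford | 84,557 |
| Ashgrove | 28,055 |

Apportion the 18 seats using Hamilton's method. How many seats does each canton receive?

Oakdale 3, Rivermont 3, Pinehurst 1, Claybrook 4, Stonebridge 2, Millford 4, Ashgrove 1

Standard divisor: 380675 ÷ 18 ≈ 21148.611.
Standard quotas: Oakdale 2.7898, Rivermont 2.4696, Pinehurst 0.8655, Claybrook 4.2200, Stonebridge 2.3302, Millford 3.9982, Ashgrove 1.3266.
Lower quotas: Oakdale 2, Rivermont 2, Pinehurst 0, Claybrook 4, Stonebridge 2, Millford 3, Ashgrove 1 (sum 14, leaving 4 seats).
Remainders in descending order: Millford 0.9982, Pinehurst 0.8655, Oakdale 0.7898, Rivermont 0.4696, Stonebridge 0.3302, Ashgrove 0.3266, Claybrook 0.2200.
Largest remainders: Millford, Pinehurst, Oakdale, Rivermont receive the extra seats.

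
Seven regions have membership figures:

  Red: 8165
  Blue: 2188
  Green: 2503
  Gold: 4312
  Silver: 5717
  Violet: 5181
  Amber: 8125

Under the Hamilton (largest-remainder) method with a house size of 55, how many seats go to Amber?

12

The standard divisor is 36191/55 ≈ 658.018.
Standard quotas: Red 12.4085, Blue 3.3251, Green 3.8038, Gold 6.5530, Silver 8.6882, Violet 7.8736, Amber 12.3477.
Lower quotas: Red 12, Blue 3, Green 3, Gold 6, Silver 8, Violet 7, Amber 12 (sum 51, leaving 4 seats).
Remainders in descending order: Violet 0.8736, Green 0.8038, Silver 0.6882, Gold 0.5530, Red 0.4085, Amber 0.3477, Blue 0.3251.
Largest remainders: Violet, Green, Silver, Gold receive the extra seats.
Amber receives 12.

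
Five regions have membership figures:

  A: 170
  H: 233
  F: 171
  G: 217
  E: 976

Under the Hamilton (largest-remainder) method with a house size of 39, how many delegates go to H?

Total 1767; standard divisor 1767/39 ≈ 45.308.
Standard quotas: A 3.752, H 5.143, F 3.774, G 4.789, E 21.542.
Lower quotas: A 3, H 5, F 3, G 4, E 21 (sum 36, leaving 3 seats).
Remainders in descending order: G 0.789, F 0.774, A 0.752, E 0.542, H 0.143.
Largest remainders: G, F, A receive the extra seats.
H receives 5.

5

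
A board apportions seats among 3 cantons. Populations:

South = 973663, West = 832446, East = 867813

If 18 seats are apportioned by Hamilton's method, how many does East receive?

6

Standard divisor: 2673922 ÷ 18 ≈ 148551.222.
Standard quotas: South 6.5544, West 5.6038, East 5.8418.
Lower quotas: South 6, West 5, East 5 (sum 16, leaving 2 seats).
Remainders in descending order: East 0.8418, West 0.6038, South 0.5544.
The surplus seats go to East, West.
East receives 6.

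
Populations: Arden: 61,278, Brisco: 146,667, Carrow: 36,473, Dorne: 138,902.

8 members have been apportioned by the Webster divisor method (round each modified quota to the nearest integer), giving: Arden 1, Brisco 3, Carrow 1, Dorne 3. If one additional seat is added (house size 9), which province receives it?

Priority for the next seat is population ÷ (current seats + 0.5).
Priorities: Arden 40852.000, Brisco 41904.857, Carrow 24315.333, Dorne 39686.286.
Highest priority: Brisco.

Brisco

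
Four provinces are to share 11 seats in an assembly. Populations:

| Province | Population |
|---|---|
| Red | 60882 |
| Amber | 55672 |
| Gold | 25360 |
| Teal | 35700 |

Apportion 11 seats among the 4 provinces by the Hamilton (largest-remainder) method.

Red: 4; Amber: 3; Gold: 2; Teal: 2

Total 177614; standard divisor 177614/11 ≈ 16146.727.
Standard quotas: Red 3.7705, Amber 3.4479, Gold 1.5706, Teal 2.2110.
Lower quotas: Red 3, Amber 3, Gold 1, Teal 2 (sum 9, leaving 2 seats).
Remainders in descending order: Red 0.7705, Gold 0.5706, Amber 0.4479, Teal 0.2110.
Largest remainders: Red, Gold receive the extra seats.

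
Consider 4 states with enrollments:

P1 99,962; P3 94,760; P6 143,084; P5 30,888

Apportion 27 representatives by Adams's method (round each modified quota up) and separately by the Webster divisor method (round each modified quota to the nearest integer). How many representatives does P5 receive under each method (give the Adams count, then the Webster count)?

Adams: P1 7, P3 7, P6 10, P5 3.
Webster: P1 7, P3 7, P6 11, P5 2.
P5 gets 3 under Adams and 2 under Webster.

3 and 2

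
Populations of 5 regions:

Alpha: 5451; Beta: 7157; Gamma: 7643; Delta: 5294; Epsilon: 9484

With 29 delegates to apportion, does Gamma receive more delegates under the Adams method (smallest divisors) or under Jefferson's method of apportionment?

Adams: Alpha 5, Beta 6, Gamma 6, Delta 4, Epsilon 8.
Jefferson: Alpha 4, Beta 6, Gamma 7, Delta 4, Epsilon 8.
Gamma gets 6 under Adams and 7 under Jefferson.

Jefferson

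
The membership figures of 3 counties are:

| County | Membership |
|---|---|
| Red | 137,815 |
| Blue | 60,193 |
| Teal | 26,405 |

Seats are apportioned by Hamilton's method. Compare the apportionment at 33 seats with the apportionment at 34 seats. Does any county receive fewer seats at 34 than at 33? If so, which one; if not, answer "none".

At 33 seats: Red 20, Blue 9, Teal 4.
At 34 seats: Red 21, Blue 9, Teal 4.
No county's allocation decreased.

none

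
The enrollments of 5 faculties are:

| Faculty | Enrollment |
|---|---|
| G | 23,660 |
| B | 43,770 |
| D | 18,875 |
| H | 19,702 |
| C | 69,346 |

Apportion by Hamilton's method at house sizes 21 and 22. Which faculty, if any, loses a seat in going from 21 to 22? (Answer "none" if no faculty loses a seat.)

At 21 seats: G 3, B 5, D 2, H 3, C 8.
At 22 seats: G 3, B 6, D 2, H 2, C 9.
H drops from 3 to 2.

H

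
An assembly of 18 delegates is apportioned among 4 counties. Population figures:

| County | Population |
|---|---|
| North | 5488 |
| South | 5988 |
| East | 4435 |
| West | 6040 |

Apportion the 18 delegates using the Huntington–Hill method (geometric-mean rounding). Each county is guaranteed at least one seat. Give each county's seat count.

With divisor 1254: modified quotas North 4.376, South 4.775, East 3.537, West 4.817.
Geometric-mean thresholds: North √(4·5)=4.472, South √(4·5)=4.472, East √(3·4)=3.464, West √(4·5)=4.472.
Each quota rounded against its threshold gives North 4, South 5, East 4, West 5 (total 18).

North 4, South 5, East 4, West 5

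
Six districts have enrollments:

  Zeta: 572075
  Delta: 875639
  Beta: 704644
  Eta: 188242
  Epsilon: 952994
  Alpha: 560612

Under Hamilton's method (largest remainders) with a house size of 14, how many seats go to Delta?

The standard divisor is 3854206/14 ≈ 275300.429.
Standard quotas: Zeta 2.0780, Delta 3.1807, Beta 2.5595, Eta 0.6838, Epsilon 3.4617, Alpha 2.0364.
Lower quotas: Zeta 2, Delta 3, Beta 2, Eta 0, Epsilon 3, Alpha 2 (sum 12, leaving 2 seats).
Remainders in descending order: Eta 0.6838, Beta 0.5595, Epsilon 0.4617, Delta 0.1807, Zeta 0.0780, Alpha 0.0364.
The surplus seats go to Eta, Beta.
Delta receives 3.

3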